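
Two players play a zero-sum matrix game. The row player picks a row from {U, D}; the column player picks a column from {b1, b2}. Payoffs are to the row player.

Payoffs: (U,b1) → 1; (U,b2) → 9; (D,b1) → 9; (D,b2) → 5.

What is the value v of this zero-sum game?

Row minima: U → 1, D → 5; maximin = 5.
Column maxima: b1 → 9, b2 → 9; minimax = 9.
5 ≠ 9, so there is no saddle point; optimal play is mixed.
Let the row player play U with probability p. Expected payoff against b1: 1p + 9(1−p) = −8p + 9; against b2: 9p + 5(1−p) = 4p + 5.
Setting these equal: −8p + 9 = 4p + 5 ⇒ −12p = -4 ⇒ p = 1/3, and the value is (-8)·(1/3) + 9 = 19/3.
For the column player: with q = P(b1), equating U's and D's payoffs gives −8q + 9 = 4q + 5 ⇒ q = 1/3.

19/3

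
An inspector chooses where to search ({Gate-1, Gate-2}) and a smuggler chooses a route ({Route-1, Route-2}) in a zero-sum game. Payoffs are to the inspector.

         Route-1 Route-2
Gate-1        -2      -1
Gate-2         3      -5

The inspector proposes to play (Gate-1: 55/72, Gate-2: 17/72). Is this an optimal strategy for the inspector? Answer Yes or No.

No

Against Route-1 this mix gives (55/72)·(-2) + (17/72)·3 = -59/72.
Against Route-2 this mix gives (55/72)·(-1) + (17/72)·(-5) = -35/18.
The smuggler will play Route-2, holding the inspector to -35/18. Shifting weight toward the row that does better against Route-2 would raise this floor (the equalizing mix achieves -13/9 against both Route-2 and Route-1), so the proposed strategy is not optimal.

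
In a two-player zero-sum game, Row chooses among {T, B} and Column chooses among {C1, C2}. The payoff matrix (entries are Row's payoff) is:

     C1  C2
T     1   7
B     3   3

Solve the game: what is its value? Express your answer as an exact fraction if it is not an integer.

Row minima: T → 1, B → 3; maximin = 3.
Column maxima: C1 → 3, C2 → 7; minimax = 3.
Since maximin = minimax = 3, there is a saddle point and the value is 3.

3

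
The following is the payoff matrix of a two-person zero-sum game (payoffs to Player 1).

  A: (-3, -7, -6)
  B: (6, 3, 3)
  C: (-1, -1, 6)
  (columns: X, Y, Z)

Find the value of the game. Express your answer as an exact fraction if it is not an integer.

3

Row minima: A → -7, B → 3, C → -1; maximin = 3.
Column maxima: X → 6, Y → 3, Z → 6; minimax = 3.
Since maximin = minimax = 3, there is a saddle point and the value is 3.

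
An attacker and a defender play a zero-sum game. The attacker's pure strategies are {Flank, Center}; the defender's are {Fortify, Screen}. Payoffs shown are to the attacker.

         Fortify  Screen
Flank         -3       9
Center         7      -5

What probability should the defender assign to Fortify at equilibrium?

Row minima: Flank → -3, Center → -5; maximin = -3.
Column maxima: Fortify → 7, Screen → 9; minimax = 7.
-3 ≠ 7, so there is no saddle point; optimal play is mixed.
Let the attacker play Flank with probability p. Expected payoff against Fortify: (-3)p + 7(1−p) = −10p + 7; against Screen: 9p + (-5)(1−p) = 14p − 5.
Setting these equal: −10p + 7 = 14p − 5 ⇒ −24p = -12 ⇒ p = 1/2, and the value is (-10)·(1/2) + 7 = 2.
For the defender: with q = P(Fortify), equating Flank's and Center's payoffs gives −12q + 9 = 12q − 5 ⇒ q = 7/12.

7/12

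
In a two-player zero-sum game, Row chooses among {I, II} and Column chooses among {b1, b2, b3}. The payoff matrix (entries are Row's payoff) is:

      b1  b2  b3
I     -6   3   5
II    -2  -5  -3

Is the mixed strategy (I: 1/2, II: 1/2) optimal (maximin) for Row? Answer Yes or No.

No

Against b1 this mix gives (1/2)·(-6) + (1/2)·(-2) = -4.
Against b2 this mix gives (1/2)·3 + (1/2)·(-5) = -1.
Against b3 this mix gives (1/2)·5 + (1/2)·(-3) = 1.
Column will play b1, holding Row to -4. Shifting weight toward the row that does better against b1 would raise this floor (the equalizing mix achieves -3 against both b1 and b2), so the proposed strategy is not optimal.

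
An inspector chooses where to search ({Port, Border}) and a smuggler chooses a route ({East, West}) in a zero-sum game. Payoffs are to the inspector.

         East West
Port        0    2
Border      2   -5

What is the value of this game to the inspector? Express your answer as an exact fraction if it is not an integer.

4/9

Row minima: Port → 0, Border → -5; maximin = 0.
Column maxima: East → 2, West → 2; minimax = 2.
0 ≠ 2, so there is no saddle point; optimal play is mixed.
Let the inspector play Port with probability p. Expected payoff against East: 0p + 2(1−p) = −2p + 2; against West: 2p + (-5)(1−p) = 7p − 5.
Setting these equal: −2p + 2 = 7p − 5 ⇒ −9p = -7 ⇒ p = 7/9, and the value is (-2)·(7/9) + 2 = 4/9.
For the smuggler: with q = P(East), equating Port's and Border's payoffs gives −2q + 2 = 7q − 5 ⇒ q = 7/9.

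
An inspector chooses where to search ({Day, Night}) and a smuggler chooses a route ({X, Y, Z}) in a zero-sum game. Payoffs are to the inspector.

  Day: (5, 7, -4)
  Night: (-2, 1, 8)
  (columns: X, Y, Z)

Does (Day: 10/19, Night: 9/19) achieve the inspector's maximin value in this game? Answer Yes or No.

Yes

Against X this mix gives (10/19)·5 + (9/19)·(-2) = 32/19.
Against Y this mix gives (10/19)·7 + (9/19)·1 = 79/19.
Against Z this mix gives (10/19)·(-4) + (9/19)·8 = 32/19.
All of the smuggler's active replies (X, Z) yield 32/19, and no column does worse for the inspector. The mix makes the smuggler indifferent and guarantees 32/19, so it is optimal.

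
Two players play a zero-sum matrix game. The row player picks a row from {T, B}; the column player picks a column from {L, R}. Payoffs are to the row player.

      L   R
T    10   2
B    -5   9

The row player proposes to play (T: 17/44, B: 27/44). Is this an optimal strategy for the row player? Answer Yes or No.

No

Against L this mix gives (17/44)·10 + (27/44)·(-5) = 35/44.
Against R this mix gives (17/44)·2 + (27/44)·9 = 277/44.
The column player will play L, holding the row player to 35/44. Shifting weight toward the row that does better against L would raise this floor (the equalizing mix achieves 50/11 against both L and R), so the proposed strategy is not optimal.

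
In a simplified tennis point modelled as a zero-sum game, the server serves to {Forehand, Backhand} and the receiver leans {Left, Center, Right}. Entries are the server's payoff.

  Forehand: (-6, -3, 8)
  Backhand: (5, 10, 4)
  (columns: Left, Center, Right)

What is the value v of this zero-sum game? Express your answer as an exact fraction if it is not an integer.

Row minima: Forehand → -6, Backhand → 4; maximin = 4.
Column maxima: Left → 5, Center → 10, Right → 8; minimax = 5.
4 ≠ 5, so there is no saddle point; optimal play is mixed.
Center is strictly dominated by Left (it gives the server strictly more in every row), so the receiver never plays it.
On the remaining 2×2 (Forehand, Backhand vs Left, Right):
Let the server play Forehand with probability p. Expected payoff against Left: (-6)p + 5(1−p) = −11p + 5; against Right: 8p + 4(1−p) = 4p + 4.
Setting these equal: −11p + 5 = 4p + 4 ⇒ −15p = -1 ⇒ p = 1/15, and the value is (-11)·(1/15) + 5 = 64/15.
For the receiver: with q = P(Left), equating Forehand's and Backhand's payoffs gives −14q + 8 = q + 4 ⇒ q = 4/15.

64/15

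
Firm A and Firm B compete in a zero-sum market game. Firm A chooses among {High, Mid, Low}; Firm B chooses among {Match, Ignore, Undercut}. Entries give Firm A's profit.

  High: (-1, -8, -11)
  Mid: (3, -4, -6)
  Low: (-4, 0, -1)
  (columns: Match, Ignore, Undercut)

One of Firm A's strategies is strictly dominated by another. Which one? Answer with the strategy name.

Mid gives a strictly higher payoff than High against every column: 3 > -1, -4 > -8, -6 > -11.
So High is strictly dominated and Firm A never plays it.

High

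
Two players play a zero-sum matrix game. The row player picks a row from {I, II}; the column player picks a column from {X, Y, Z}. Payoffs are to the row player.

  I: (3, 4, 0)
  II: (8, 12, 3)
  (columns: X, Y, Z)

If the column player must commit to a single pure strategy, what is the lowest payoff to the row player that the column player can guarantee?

3

Column maxima: X → 8, Y → 12, Z → 3.
The smallest of these is 3.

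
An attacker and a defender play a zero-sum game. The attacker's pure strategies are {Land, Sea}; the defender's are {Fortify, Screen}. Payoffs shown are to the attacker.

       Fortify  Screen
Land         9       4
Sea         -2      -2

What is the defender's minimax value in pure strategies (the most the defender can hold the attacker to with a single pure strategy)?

4

Column maxima: Fortify → 9, Screen → 4.
The smallest of these is 4.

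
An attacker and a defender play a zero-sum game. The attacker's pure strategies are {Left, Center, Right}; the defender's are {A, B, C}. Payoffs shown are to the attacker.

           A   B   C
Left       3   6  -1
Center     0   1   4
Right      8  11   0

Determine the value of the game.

8/3

Row minima: Left → -1, Center → 0, Right → 0; maximin = 0.
Column maxima: A → 8, B → 11, C → 4; minimax = 4.
0 ≠ 4, so there is no saddle point; optimal play is mixed.
Left is strictly dominated by Right, so the attacker never plays it.
B is strictly dominated by A (it gives the attacker strictly more in every row), so the defender never plays it.
On the remaining 2×2 (Center, Right vs A, C):
Let the attacker play Center with probability p. Expected payoff against A: 0p + 8(1−p) = −8p + 8; against C: 4p + 0(1−p) = 4p.
Setting these equal: −8p + 8 = 4p ⇒ −12p = -8 ⇒ p = 2/3, and the value is (-8)·(2/3) + 8 = 8/3.
For the defender: with q = P(A), equating Center's and Right's payoffs gives −4q + 4 = 8q ⇒ q = 1/3.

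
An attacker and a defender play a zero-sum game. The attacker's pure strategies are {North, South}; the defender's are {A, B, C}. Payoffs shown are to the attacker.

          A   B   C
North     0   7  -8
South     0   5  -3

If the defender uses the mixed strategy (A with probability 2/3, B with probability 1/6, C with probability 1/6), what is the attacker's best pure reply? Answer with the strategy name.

South

Expected payoff of North: (2/3)·0 + (1/6)·7 + (1/6)·(-8) = -1/6.
Expected payoff of South: (2/3)·0 + (1/6)·5 + (1/6)·(-3) = 1/3.
The largest is 1/3, so the attacker's best response is South.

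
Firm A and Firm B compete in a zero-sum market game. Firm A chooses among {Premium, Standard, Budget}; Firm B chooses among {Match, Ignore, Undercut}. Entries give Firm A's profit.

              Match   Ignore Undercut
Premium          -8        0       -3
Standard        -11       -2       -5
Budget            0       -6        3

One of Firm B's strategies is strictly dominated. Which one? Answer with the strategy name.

Undercut

Match holds Firm A's payoff strictly below Undercut in every row: -8 < -3, -11 < -5, 0 < 3.
So Undercut is strictly dominated for Firm B.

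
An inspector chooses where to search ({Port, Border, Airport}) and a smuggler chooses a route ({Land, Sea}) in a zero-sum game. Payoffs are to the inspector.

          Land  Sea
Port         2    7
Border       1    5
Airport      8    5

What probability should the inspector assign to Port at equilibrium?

3/8

Row minima: Port → 2, Border → 1, Airport → 5; maximin = 5.
Column maxima: Land → 8, Sea → 7; minimax = 7.
5 ≠ 7, so there is no saddle point; optimal play is mixed.
Border is strictly dominated by Port, so the inspector never plays it.
On the remaining 2×2 (Port, Airport vs Land, Sea):
Let the inspector play Port with probability p. Expected payoff against Land: 2p + 8(1−p) = −6p + 8; against Sea: 7p + 5(1−p) = 2p + 5.
Setting these equal: −6p + 8 = 2p + 5 ⇒ −8p = -3 ⇒ p = 3/8, and the value is (-6)·(3/8) + 8 = 23/4.
For the smuggler: with q = P(Land), equating Port's and Airport's payoffs gives −5q + 7 = 3q + 5 ⇒ q = 1/4.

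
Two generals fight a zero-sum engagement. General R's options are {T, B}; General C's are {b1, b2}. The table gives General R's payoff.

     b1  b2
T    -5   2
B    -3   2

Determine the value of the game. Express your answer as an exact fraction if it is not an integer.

Row minima: T → -5, B → -3; maximin = -3.
Column maxima: b1 → -3, b2 → 2; minimax = -3.
Since maximin = minimax = -3, there is a saddle point and the value is -3.

-3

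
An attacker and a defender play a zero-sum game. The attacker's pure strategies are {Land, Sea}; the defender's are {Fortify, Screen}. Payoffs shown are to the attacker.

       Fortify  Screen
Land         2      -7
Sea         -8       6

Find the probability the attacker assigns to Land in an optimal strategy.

14/23

Row minima: Land → -7, Sea → -8; maximin = -7.
Column maxima: Fortify → 2, Screen → 6; minimax = 2.
-7 ≠ 2, so there is no saddle point; optimal play is mixed.
Let the attacker play Land with probability p. Expected payoff against Fortify: 2p + (-8)(1−p) = 10p − 8; against Screen: (-7)p + 6(1−p) = −13p + 6.
Setting these equal: 10p − 8 = −13p + 6 ⇒ 23p = 14 ⇒ p = 14/23, and the value is (10)·(14/23) − 8 = -44/23.
For the defender: with q = P(Fortify), equating Land's and Sea's payoffs gives 9q − 7 = −14q + 6 ⇒ q = 13/23.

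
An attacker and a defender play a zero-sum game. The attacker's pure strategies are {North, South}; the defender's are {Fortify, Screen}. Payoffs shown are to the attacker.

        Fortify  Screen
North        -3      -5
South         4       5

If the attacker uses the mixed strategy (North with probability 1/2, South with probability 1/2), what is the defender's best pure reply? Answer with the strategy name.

Screen

If the defender plays Fortify, the attacker's expected payoff is (1/2)·(-3) + (1/2)·4 = 1/2.
If the defender plays Screen, the attacker's expected payoff is (1/2)·(-5) + (1/2)·5 = 0.
The defender minimizes the attacker's payoff; the smallest is 0, so the best response is Screen.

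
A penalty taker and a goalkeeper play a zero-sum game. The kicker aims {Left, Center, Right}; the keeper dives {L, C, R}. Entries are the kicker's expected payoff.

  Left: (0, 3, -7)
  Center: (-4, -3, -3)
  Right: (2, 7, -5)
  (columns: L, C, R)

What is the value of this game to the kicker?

Row minima: Left → -7, Center → -4, Right → -5; maximin = -4.
Column maxima: L → 2, C → 7, R → -3; minimax = -3.
-4 ≠ -3, so there is no saddle point; optimal play is mixed.
Left is strictly dominated by Right, so the kicker never plays it.
C is strictly dominated by L (it gives the kicker strictly more in every row), so the keeper never plays it.
On the remaining 2×2 (Center, Right vs L, R):
Let the kicker play Center with probability p. Expected payoff against L: (-4)p + 2(1−p) = −6p + 2; against R: (-3)p + (-5)(1−p) = 2p − 5.
Setting these equal: −6p + 2 = 2p − 5 ⇒ −8p = -7 ⇒ p = 7/8, and the value is (-6)·(7/8) + 2 = -13/4.
For the keeper: with q = P(L), equating Center's and Right's payoffs gives −q − 3 = 7q − 5 ⇒ q = 1/4.

-13/4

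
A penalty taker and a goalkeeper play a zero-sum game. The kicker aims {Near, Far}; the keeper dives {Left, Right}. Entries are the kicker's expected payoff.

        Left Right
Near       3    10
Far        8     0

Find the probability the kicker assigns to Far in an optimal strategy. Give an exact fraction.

Row minima: Near → 3, Far → 0; maximin = 3.
Column maxima: Left → 8, Right → 10; minimax = 8.
3 ≠ 8, so there is no saddle point; optimal play is mixed.
Let the kicker play Near with probability p. Expected payoff against Left: 3p + 8(1−p) = −5p + 8; against Right: 10p + 0(1−p) = 10p.
Setting these equal: −5p + 8 = 10p ⇒ −15p = -8 ⇒ p = 8/15, and the value is (-5)·(8/15) + 8 = 16/3.
For the keeper: with q = P(Left), equating Near's and Far's payoffs gives −7q + 10 = 8q ⇒ q = 2/3.

7/15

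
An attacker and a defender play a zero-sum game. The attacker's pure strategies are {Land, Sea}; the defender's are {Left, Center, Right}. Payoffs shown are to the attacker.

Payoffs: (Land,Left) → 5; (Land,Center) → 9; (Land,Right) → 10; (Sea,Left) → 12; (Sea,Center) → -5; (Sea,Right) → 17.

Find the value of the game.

Row minima: Land → 5, Sea → -5; maximin = 5.
Column maxima: Left → 12, Center → 9, Right → 17; minimax = 9.
5 ≠ 9, so there is no saddle point; optimal play is mixed.
Right is strictly dominated by Left (it gives the attacker strictly more in every row), so the defender never plays it.
On the remaining 2×2 (Land, Sea vs Left, Center):
Let the attacker play Land with probability p. Expected payoff against Left: 5p + 12(1−p) = −7p + 12; against Center: 9p + (-5)(1−p) = 14p − 5.
Setting these equal: −7p + 12 = 14p − 5 ⇒ −21p = -17 ⇒ p = 17/21, and the value is (-7)·(17/21) + 12 = 19/3.
For the defender: with q = P(Left), equating Land's and Sea's payoffs gives −4q + 9 = 17q − 5 ⇒ q = 2/3.

19/3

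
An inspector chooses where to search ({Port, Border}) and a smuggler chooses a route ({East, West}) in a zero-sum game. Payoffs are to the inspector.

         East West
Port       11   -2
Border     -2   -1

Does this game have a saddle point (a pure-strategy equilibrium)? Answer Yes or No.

Row minima: Port → -2, Border → -2; maximin = -2.
Column maxima: East → 11, West → -1; minimax = -1.
-2 ≠ -1, so no pure-strategy equilibrium exists.

No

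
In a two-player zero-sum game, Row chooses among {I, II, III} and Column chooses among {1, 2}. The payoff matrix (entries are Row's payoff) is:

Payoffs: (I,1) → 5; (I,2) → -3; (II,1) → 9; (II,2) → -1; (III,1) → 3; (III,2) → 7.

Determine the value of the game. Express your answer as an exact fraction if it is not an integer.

Row minima: I → -3, II → -1, III → 3; maximin = 3.
Column maxima: 1 → 9, 2 → 7; minimax = 7.
3 ≠ 7, so there is no saddle point; optimal play is mixed.
I is strictly dominated by II, so Row never plays it.
On the remaining 2×2 (II, III vs 1, 2):
Let Row play II with probability p. Expected payoff against 1: 9p + 3(1−p) = 6p + 3; against 2: (-1)p + 7(1−p) = −8p + 7.
Setting these equal: 6p + 3 = −8p + 7 ⇒ 14p = 4 ⇒ p = 2/7, and the value is (6)·(2/7) + 3 = 33/7.
For Column: with q = P(1), equating II's and III's payoffs gives 10q − 1 = −4q + 7 ⇒ q = 4/7.

33/7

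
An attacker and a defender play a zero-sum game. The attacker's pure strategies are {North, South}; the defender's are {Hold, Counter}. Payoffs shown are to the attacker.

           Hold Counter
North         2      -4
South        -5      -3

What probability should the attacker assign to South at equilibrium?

Row minima: North → -4, South → -5; maximin = -4.
Column maxima: Hold → 2, Counter → -3; minimax = -3.
-4 ≠ -3, so there is no saddle point; optimal play is mixed.
Let the attacker play North with probability p. Expected payoff against Hold: 2p + (-5)(1−p) = 7p − 5; against Counter: (-4)p + (-3)(1−p) = −p − 3.
Setting these equal: 7p − 5 = −p − 3 ⇒ 8p = 2 ⇒ p = 1/4, and the value is (7)·(1/4) − 5 = -13/4.
For the defender: with q = P(Hold), equating North's and South's payoffs gives 6q − 4 = −2q − 3 ⇒ q = 1/8.

3/4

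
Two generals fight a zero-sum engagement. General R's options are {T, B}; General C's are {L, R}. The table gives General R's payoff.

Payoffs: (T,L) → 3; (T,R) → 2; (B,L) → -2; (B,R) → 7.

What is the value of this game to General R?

Row minima: T → 2, B → -2; maximin = 2.
Column maxima: L → 3, R → 7; minimax = 3.
2 ≠ 3, so there is no saddle point; optimal play is mixed.
Let General R play T with probability p. Expected payoff against L: 3p + (-2)(1−p) = 5p − 2; against R: 2p + 7(1−p) = −5p + 7.
Setting these equal: 5p − 2 = −5p + 7 ⇒ 10p = 9 ⇒ p = 9/10, and the value is (5)·(9/10) − 2 = 5/2.
For General C: with q = P(L), equating T's and B's payoffs gives q + 2 = −9q + 7 ⇒ q = 1/2.

5/2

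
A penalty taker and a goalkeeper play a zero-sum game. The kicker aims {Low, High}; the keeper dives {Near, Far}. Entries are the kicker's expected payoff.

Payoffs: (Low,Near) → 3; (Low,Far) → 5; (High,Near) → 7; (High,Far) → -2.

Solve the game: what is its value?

Row minima: Low → 3, High → -2; maximin = 3.
Column maxima: Near → 7, Far → 5; minimax = 5.
3 ≠ 5, so there is no saddle point; optimal play is mixed.
Let the kicker play Low with probability p. Expected payoff against Near: 3p + 7(1−p) = −4p + 7; against Far: 5p + (-2)(1−p) = 7p − 2.
Setting these equal: −4p + 7 = 7p − 2 ⇒ −11p = -9 ⇒ p = 9/11, and the value is (-4)·(9/11) + 7 = 41/11.
For the keeper: with q = P(Near), equating Low's and High's payoffs gives −2q + 5 = 9q − 2 ⇒ q = 7/11.

41/11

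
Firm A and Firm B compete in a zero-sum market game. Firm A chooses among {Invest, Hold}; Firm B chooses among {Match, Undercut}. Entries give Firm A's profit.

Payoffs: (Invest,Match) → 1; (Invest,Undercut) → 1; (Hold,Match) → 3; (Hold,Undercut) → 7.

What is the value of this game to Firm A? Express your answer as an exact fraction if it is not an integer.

Row minima: Invest → 1, Hold → 3; maximin = 3.
Column maxima: Match → 3, Undercut → 7; minimax = 3.
Since maximin = minimax = 3, there is a saddle point and the value is 3.

3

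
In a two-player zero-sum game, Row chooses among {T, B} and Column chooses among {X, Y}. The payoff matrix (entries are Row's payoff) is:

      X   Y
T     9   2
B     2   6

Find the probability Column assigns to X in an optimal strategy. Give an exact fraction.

Row minima: T → 2, B → 2; maximin = 2.
Column maxima: X → 9, Y → 6; minimax = 6.
2 ≠ 6, so there is no saddle point; optimal play is mixed.
Let Row play T with probability p. Expected payoff against X: 9p + 2(1−p) = 7p + 2; against Y: 2p + 6(1−p) = −4p + 6.
Setting these equal: 7p + 2 = −4p + 6 ⇒ 11p = 4 ⇒ p = 4/11, and the value is (7)·(4/11) + 2 = 50/11.
For Column: with q = P(X), equating T's and B's payoffs gives 7q + 2 = −4q + 6 ⇒ q = 4/11.

4/11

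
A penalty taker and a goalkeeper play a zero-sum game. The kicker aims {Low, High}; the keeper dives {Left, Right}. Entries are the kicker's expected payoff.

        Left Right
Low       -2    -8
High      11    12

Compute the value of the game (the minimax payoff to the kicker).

Row minima: Low → -8, High → 11; maximin = 11.
Column maxima: Left → 11, Right → 12; minimax = 11.
Since maximin = minimax = 11, there is a saddle point and the value is 11.

11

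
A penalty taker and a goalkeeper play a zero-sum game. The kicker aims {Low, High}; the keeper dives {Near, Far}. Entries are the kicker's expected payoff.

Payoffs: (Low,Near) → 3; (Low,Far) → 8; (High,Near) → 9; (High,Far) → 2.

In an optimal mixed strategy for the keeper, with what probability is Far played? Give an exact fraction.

Row minima: Low → 3, High → 2; maximin = 3.
Column maxima: Near → 9, Far → 8; minimax = 8.
3 ≠ 8, so there is no saddle point; optimal play is mixed.
Let the kicker play Low with probability p. Expected payoff against Near: 3p + 9(1−p) = −6p + 9; against Far: 8p + 2(1−p) = 6p + 2.
Setting these equal: −6p + 9 = 6p + 2 ⇒ −12p = -7 ⇒ p = 7/12, and the value is (-6)·(7/12) + 9 = 11/2.
For the keeper: with q = P(Near), equating Low's and High's payoffs gives −5q + 8 = 7q + 2 ⇒ q = 1/2.

1/2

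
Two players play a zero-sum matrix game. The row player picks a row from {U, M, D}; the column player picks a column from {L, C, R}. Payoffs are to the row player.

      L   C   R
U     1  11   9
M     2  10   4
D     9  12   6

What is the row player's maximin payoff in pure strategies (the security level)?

6

Row minima: U → 1, M → 2, D → 6.
The best of these is 6.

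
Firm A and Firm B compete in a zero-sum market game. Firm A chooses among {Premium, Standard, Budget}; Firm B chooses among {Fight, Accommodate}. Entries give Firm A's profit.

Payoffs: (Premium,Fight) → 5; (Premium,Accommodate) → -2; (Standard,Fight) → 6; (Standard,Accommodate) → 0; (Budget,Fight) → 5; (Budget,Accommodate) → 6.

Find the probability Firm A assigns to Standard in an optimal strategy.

Row minima: Premium → -2, Standard → 0, Budget → 5; maximin = 5.
Column maxima: Fight → 6, Accommodate → 6; minimax = 6.
5 ≠ 6, so there is no saddle point; optimal play is mixed.
Premium is strictly dominated by Standard, so Firm A never plays it.
On the remaining 2×2 (Standard, Budget vs Fight, Accommodate):
Let Firm A play Standard with probability p. Expected payoff against Fight: 6p + 5(1−p) = p + 5; against Accommodate: 0p + 6(1−p) = −6p + 6.
Setting these equal: p + 5 = −6p + 6 ⇒ 7p = 1 ⇒ p = 1/7, and the value is (1)·(1/7) + 5 = 36/7.
For Firm B: with q = P(Fight), equating Standard's and Budget's payoffs gives 6q = −q + 6 ⇒ q = 6/7.

1/7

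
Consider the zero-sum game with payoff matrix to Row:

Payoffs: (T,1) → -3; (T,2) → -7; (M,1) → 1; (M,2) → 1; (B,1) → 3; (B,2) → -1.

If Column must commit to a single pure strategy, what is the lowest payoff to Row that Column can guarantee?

1

Column maxima: 1 → 3, 2 → 1.
The smallest of these is 1.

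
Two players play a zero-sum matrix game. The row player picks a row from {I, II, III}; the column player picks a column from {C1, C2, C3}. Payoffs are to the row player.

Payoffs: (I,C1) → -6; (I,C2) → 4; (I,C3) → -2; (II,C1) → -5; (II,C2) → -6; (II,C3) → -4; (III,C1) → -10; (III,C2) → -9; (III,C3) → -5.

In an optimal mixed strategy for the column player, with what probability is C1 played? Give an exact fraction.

10/11

Row minima: I → -6, II → -6, III → -10; maximin = -6.
Column maxima: C1 → -5, C2 → 4, C3 → -2; minimax = -5.
-6 ≠ -5, so there is no saddle point; optimal play is mixed.
III is strictly dominated by I, so the row player never plays it.
C3 is strictly dominated by C1 (it gives the row player strictly more in every row), so the column player never plays it.
On the remaining 2×2 (I, II vs C1, C2):
Let the row player play I with probability p. Expected payoff against C1: (-6)p + (-5)(1−p) = −p − 5; against C2: 4p + (-6)(1−p) = 10p − 6.
Setting these equal: −p − 5 = 10p − 6 ⇒ −11p = -1 ⇒ p = 1/11, and the value is (-1)·(1/11) − 5 = -56/11.
For the column player: with q = P(C1), equating I's and II's payoffs gives −10q + 4 = q − 6 ⇒ q = 10/11.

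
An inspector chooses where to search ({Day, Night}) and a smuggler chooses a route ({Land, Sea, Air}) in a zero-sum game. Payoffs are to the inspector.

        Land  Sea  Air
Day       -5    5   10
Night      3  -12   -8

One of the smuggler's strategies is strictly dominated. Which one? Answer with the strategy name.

Sea holds the inspector's payoff strictly below Air in every row: 5 < 10, -12 < -8.
So Air is strictly dominated for the smuggler.

Air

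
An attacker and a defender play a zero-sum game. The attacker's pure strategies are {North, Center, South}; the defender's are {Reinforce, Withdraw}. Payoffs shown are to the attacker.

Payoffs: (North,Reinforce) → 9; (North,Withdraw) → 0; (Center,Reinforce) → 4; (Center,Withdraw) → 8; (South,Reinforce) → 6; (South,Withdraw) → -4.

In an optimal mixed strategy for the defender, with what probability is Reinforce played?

Row minima: North → 0, Center → 4, South → -4; maximin = 4.
Column maxima: Reinforce → 9, Withdraw → 8; minimax = 8.
4 ≠ 8, so there is no saddle point; optimal play is mixed.
South is strictly dominated by North, so the attacker never plays it.
On the remaining 2×2 (North, Center vs Reinforce, Withdraw):
Let the attacker play North with probability p. Expected payoff against Reinforce: 9p + 4(1−p) = 5p + 4; against Withdraw: 0p + 8(1−p) = −8p + 8.
Setting these equal: 5p + 4 = −8p + 8 ⇒ 13p = 4 ⇒ p = 4/13, and the value is (5)·(4/13) + 4 = 72/13.
For the defender: with q = P(Reinforce), equating North's and Center's payoffs gives 9q = −4q + 8 ⇒ q = 8/13.

8/13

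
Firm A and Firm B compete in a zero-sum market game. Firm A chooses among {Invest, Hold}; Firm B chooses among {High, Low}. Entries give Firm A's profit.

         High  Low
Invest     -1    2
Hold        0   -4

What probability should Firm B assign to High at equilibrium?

Row minima: Invest → -1, Hold → -4; maximin = -1.
Column maxima: High → 0, Low → 2; minimax = 0.
-1 ≠ 0, so there is no saddle point; optimal play is mixed.
Let Firm A play Invest with probability p. Expected payoff against High: (-1)p + 0(1−p) = −p; against Low: 2p + (-4)(1−p) = 6p − 4.
Setting these equal: −p = 6p − 4 ⇒ −7p = -4 ⇒ p = 4/7, and the value is (-1)·(4/7) = -4/7.
For Firm B: with q = P(High), equating Invest's and Hold's payoffs gives −3q + 2 = 4q − 4 ⇒ q = 6/7.

6/7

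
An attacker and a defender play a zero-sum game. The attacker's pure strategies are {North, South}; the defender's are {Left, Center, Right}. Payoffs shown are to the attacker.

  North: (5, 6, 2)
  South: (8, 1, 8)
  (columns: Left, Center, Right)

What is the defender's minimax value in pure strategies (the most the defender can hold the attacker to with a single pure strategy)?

6

Column maxima: Left → 8, Center → 6, Right → 8.
The smallest of these is 6.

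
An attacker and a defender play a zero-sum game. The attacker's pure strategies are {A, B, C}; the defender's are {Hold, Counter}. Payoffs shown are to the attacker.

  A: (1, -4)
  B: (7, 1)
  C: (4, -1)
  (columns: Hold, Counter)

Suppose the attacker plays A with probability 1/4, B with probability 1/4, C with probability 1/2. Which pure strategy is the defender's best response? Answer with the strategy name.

Counter

If the defender plays Hold, the attacker's expected payoff is (1/4)·1 + (1/4)·7 + (1/2)·4 = 4.
If the defender plays Counter, the attacker's expected payoff is (1/4)·(-4) + (1/4)·1 + (1/2)·(-1) = -5/4.
The defender minimizes the attacker's payoff; the smallest is -5/4, so the best response is Counter.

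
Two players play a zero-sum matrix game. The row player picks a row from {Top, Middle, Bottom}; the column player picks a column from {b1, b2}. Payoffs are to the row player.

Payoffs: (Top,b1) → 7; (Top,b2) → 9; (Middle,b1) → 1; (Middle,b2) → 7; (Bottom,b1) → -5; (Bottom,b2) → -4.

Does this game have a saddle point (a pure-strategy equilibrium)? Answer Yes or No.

Yes

Row minima: Top → 7, Middle → 1, Bottom → -5; maximin = 7.
Column maxima: b1 → 7, b2 → 9; minimax = 7.
maximin = minimax = 7, so a saddle point exists.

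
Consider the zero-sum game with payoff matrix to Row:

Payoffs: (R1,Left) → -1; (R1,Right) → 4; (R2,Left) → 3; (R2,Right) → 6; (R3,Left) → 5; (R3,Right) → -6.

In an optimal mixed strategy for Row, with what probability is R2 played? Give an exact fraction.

Row minima: R1 → -1, R2 → 3, R3 → -6; maximin = 3.
Column maxima: Left → 5, Right → 6; minimax = 5.
3 ≠ 5, so there is no saddle point; optimal play is mixed.
R1 is strictly dominated by R2, so Row never plays it.
On the remaining 2×2 (R2, R3 vs Left, Right):
Let Row play R2 with probability p. Expected payoff against Left: 3p + 5(1−p) = −2p + 5; against Right: 6p + (-6)(1−p) = 12p − 6.
Setting these equal: −2p + 5 = 12p − 6 ⇒ −14p = -11 ⇒ p = 11/14, and the value is (-2)·(11/14) + 5 = 24/7.
For Column: with q = P(Left), equating R2's and R3's payoffs gives −3q + 6 = 11q − 6 ⇒ q = 6/7.

11/14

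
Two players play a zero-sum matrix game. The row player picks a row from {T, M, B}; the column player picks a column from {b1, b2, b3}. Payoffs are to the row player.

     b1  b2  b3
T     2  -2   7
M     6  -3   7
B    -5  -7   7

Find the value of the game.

Row minima: T → -2, M → -3, B → -7; maximin = -2.
Column maxima: b1 → 6, b2 → -2, b3 → 7; minimax = -2.
Since maximin = minimax = -2, there is a saddle point and the value is -2.

-2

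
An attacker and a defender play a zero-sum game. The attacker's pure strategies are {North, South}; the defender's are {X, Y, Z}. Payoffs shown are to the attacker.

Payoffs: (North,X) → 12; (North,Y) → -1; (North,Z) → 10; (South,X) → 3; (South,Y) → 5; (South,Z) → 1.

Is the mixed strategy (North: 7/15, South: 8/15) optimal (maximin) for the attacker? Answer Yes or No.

Against X this mix gives (7/15)·12 + (8/15)·3 = 36/5.
Against Y this mix gives (7/15)·(-1) + (8/15)·5 = 11/5.
Against Z this mix gives (7/15)·10 + (8/15)·1 = 26/5.
The defender will play Y, holding the attacker to 11/5. Shifting weight toward the row that does better against Y would raise this floor (the equalizing mix achieves 17/5 against both Y and Z), so the proposed strategy is not optimal.

No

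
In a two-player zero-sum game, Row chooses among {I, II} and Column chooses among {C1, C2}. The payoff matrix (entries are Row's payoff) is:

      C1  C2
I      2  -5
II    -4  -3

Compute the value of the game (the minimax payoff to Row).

-13/4

Row minima: I → -5, II → -4; maximin = -4.
Column maxima: C1 → 2, C2 → -3; minimax = -3.
-4 ≠ -3, so there is no saddle point; optimal play is mixed.
Let Row play I with probability p. Expected payoff against C1: 2p + (-4)(1−p) = 6p − 4; against C2: (-5)p + (-3)(1−p) = −2p − 3.
Setting these equal: 6p − 4 = −2p − 3 ⇒ 8p = 1 ⇒ p = 1/8, and the value is (6)·(1/8) − 4 = -13/4.
For Column: with q = P(C1), equating I's and II's payoffs gives 7q − 5 = −q − 3 ⇒ q = 1/4.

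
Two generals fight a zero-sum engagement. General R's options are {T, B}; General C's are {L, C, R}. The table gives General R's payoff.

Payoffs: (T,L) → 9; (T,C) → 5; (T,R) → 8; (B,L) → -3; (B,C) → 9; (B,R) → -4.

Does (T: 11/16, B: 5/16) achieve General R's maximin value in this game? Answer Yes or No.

No

Against L this mix gives (11/16)·9 + (5/16)·(-3) = 21/4.
Against C this mix gives (11/16)·5 + (5/16)·9 = 25/4.
Against R this mix gives (11/16)·8 + (5/16)·(-4) = 17/4.
General C will play R, holding General R to 17/4. Shifting weight toward the row that does better against R would raise this floor (the equalizing mix achieves 23/4 against both R and C), so the proposed strategy is not optimal.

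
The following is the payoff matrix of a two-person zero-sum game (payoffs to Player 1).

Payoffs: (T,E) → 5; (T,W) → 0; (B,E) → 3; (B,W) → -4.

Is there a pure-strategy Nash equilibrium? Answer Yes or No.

Yes

Row minima: T → 0, B → -4; maximin = 0.
Column maxima: E → 5, W → 0; minimax = 0.
maximin = minimax = 0, so a saddle point exists.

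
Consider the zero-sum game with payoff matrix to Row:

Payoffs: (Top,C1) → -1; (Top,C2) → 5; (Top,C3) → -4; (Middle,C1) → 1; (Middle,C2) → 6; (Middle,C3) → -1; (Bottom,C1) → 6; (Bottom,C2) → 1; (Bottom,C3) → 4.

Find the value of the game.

5/2

Row minima: Top → -4, Middle → -1, Bottom → 1; maximin = 1.
Column maxima: C1 → 6, C2 → 6, C3 → 4; minimax = 4.
1 ≠ 4, so there is no saddle point; optimal play is mixed.
Top is strictly dominated by Middle, so Row never plays it.
C1 is strictly dominated by C3 (it gives Row strictly more in every row), so Column never plays it.
On the remaining 2×2 (Middle, Bottom vs C2, C3):
Let Row play Middle with probability p. Expected payoff against C2: 6p + 1(1−p) = 5p + 1; against C3: (-1)p + 4(1−p) = −5p + 4.
Setting these equal: 5p + 1 = −5p + 4 ⇒ 10p = 3 ⇒ p = 3/10, and the value is (5)·(3/10) + 1 = 5/2.
For Column: with q = P(C2), equating Middle's and Bottom's payoffs gives 7q − 1 = −3q + 4 ⇒ q = 1/2.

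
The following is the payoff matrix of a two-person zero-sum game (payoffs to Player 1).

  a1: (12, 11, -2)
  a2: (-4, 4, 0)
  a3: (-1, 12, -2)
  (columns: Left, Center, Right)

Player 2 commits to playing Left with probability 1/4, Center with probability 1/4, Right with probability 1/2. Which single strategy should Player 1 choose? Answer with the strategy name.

Expected payoff of a1: (1/4)·12 + (1/4)·11 + (1/2)·(-2) = 19/4.
Expected payoff of a2: (1/4)·(-4) + (1/4)·4 + (1/2)·0 = 0.
Expected payoff of a3: (1/4)·(-1) + (1/4)·12 + (1/2)·(-2) = 7/4.
The largest is 19/4, so Player 1's best response is a1.

a1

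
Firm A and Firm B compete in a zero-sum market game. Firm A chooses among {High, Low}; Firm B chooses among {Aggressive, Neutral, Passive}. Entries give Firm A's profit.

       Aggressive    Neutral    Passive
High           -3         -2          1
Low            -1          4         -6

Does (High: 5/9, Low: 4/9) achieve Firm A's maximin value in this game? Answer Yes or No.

Yes

Against Aggressive this mix gives (5/9)·(-3) + (4/9)·(-1) = -19/9.
Against Neutral this mix gives (5/9)·(-2) + (4/9)·4 = 2/3.
Against Passive this mix gives (5/9)·1 + (4/9)·(-6) = -19/9.
All of Firm B's active replies (Aggressive, Passive) yield -19/9, and no column does worse for Firm A. The mix makes Firm B indifferent and guarantees -19/9, so it is optimal.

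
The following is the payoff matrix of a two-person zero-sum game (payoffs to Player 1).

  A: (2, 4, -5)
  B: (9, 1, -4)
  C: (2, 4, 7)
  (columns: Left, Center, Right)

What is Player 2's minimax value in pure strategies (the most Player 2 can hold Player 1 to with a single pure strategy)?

4

Column maxima: Left → 9, Center → 4, Right → 7.
The smallest of these is 4.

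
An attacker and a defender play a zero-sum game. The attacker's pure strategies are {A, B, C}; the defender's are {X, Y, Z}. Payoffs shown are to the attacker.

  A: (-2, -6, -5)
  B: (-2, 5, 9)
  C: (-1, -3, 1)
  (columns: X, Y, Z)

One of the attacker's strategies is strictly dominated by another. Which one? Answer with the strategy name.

A

C gives a strictly higher payoff than A against every column: -1 > -2, -3 > -6, 1 > -5.
So A is strictly dominated and the attacker never plays it.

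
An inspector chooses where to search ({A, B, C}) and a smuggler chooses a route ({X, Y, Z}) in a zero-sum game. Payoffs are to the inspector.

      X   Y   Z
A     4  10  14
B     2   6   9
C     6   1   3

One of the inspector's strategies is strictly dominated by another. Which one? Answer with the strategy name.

B

A gives a strictly higher payoff than B against every column: 4 > 2, 10 > 6, 14 > 9.
So B is strictly dominated and the inspector never plays it.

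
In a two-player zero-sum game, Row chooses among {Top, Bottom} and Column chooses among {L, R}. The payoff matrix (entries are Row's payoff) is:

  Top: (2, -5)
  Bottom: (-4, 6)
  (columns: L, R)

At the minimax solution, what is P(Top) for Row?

Row minima: Top → -5, Bottom → -4; maximin = -4.
Column maxima: L → 2, R → 6; minimax = 2.
-4 ≠ 2, so there is no saddle point; optimal play is mixed.
Let Row play Top with probability p. Expected payoff against L: 2p + (-4)(1−p) = 6p − 4; against R: (-5)p + 6(1−p) = −11p + 6.
Setting these equal: 6p − 4 = −11p + 6 ⇒ 17p = 10 ⇒ p = 10/17, and the value is (6)·(10/17) − 4 = -8/17.
For Column: with q = P(L), equating Top's and Bottom's payoffs gives 7q − 5 = −10q + 6 ⇒ q = 11/17.

10/17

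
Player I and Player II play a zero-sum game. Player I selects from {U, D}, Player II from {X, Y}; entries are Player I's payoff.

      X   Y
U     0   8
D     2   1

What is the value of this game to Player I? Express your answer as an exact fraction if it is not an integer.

16/9

Row minima: U → 0, D → 1; maximin = 1.
Column maxima: X → 2, Y → 8; minimax = 2.
1 ≠ 2, so there is no saddle point; optimal play is mixed.
Let Player I play U with probability p. Expected payoff against X: 0p + 2(1−p) = −2p + 2; against Y: 8p + 1(1−p) = 7p + 1.
Setting these equal: −2p + 2 = 7p + 1 ⇒ −9p = -1 ⇒ p = 1/9, and the value is (-2)·(1/9) + 2 = 16/9.
For Player II: with q = P(X), equating U's and D's payoffs gives −8q + 8 = q + 1 ⇒ q = 7/9.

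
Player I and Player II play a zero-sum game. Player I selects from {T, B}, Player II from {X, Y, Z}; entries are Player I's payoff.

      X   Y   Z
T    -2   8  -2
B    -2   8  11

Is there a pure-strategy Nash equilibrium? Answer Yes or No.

Row minima: T → -2, B → -2; maximin = -2.
Column maxima: X → -2, Y → 8, Z → 11; minimax = -2.
maximin = minimax = -2, so a saddle point exists.

Yes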